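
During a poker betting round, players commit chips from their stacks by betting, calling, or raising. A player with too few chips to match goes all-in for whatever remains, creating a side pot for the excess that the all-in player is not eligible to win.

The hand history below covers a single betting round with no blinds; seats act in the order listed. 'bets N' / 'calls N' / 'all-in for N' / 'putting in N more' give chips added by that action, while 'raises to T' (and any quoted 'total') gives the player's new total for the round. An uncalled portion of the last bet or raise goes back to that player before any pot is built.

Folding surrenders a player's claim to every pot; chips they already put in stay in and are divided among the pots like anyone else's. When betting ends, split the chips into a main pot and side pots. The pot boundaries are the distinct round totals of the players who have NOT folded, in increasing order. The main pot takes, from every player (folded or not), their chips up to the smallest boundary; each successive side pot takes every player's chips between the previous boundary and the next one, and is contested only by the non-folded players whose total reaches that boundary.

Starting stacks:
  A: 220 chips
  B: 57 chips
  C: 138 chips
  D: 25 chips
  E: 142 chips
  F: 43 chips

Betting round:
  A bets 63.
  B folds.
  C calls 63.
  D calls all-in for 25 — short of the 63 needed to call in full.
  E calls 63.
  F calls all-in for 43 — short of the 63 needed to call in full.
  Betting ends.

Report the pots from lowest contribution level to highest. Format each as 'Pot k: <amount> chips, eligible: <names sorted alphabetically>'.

Contributions: A=63, C=63, D=25, E=63, F=43
Folded: B
Pot levels (distinct totals of non-folded players): 25, 43, 63
Layer 1-25: 25 each from A, C, D, E, F = 25*5 = 125 chips; eligible A, C, D, E, F
Layer 26-43: 18 each from A, C, E, F = 18*4 = 72 chips; eligible A, C, E, F
Layer 44-63: 20 each from A, C, E = 20*3 = 60 chips; eligible A, C, E

Pot 1: 125 chips, eligible: A, C, D, E, F
Pot 2: 72 chips, eligible: A, C, E, F
Pot 3: 60 chips, eligible: A, C, E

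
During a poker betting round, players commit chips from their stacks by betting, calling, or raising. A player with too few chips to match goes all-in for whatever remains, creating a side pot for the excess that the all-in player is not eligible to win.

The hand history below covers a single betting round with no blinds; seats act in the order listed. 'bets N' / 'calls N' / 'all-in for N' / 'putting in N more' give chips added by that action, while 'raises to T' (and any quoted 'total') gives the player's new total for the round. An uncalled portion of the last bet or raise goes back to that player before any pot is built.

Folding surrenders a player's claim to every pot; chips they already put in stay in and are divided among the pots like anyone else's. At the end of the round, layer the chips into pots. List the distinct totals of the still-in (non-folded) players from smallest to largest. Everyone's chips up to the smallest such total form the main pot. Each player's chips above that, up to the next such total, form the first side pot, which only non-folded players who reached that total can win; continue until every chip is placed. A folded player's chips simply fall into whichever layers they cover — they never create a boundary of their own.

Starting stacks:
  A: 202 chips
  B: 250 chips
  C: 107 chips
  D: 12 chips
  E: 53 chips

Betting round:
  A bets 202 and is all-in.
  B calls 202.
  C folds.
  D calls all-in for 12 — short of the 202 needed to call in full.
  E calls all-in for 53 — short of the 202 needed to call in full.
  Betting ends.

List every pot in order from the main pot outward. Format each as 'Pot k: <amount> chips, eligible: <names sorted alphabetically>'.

Contributions: A=202, B=202, D=12, E=53
Folded: C
Pot levels (distinct totals of non-folded players): 12, 53, 202
Layer 1-12: 12 each from A, B, D, E = 12*4 = 48 chips; eligible A, B, D, E
Layer 13-53: 41 each from A, B, E = 41*3 = 123 chips; eligible A, B, E
Layer 54-202: 149 each from A, B = 149*2 = 298 chips; eligible A, B

Pot 1: 48 chips, eligible: A, B, D, E
Pot 2: 123 chips, eligible: A, B, E
Pot 3: 298 chips, eligible: A, B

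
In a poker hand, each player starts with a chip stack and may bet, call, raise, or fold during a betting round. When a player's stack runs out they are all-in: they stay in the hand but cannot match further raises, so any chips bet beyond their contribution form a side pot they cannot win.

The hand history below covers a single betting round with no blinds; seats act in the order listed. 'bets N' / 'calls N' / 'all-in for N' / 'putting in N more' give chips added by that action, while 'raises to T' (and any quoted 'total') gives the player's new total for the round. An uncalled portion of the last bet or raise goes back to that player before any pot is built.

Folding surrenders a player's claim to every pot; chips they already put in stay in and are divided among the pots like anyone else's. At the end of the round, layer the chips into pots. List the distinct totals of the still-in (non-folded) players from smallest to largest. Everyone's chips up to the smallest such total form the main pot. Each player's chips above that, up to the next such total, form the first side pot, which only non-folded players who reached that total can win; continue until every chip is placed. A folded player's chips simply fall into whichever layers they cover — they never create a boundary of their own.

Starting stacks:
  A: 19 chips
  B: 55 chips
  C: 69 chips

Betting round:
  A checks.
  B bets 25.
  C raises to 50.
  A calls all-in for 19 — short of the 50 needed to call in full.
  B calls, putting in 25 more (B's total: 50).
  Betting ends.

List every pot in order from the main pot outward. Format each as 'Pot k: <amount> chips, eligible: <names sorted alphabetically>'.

Contributions: A=19, B=50, C=50
Pot levels (distinct totals of non-folded players): 19, 50
Layer 1-19: 19 each from A, B, C = 19*3 = 57 chips; eligible A, B, C
Layer 20-50: 31 each from B, C = 31*2 = 62 chips; eligible B, C

Pot 1: 57 chips, eligible: A, B, C
Pot 2: 62 chips, eligible: B, C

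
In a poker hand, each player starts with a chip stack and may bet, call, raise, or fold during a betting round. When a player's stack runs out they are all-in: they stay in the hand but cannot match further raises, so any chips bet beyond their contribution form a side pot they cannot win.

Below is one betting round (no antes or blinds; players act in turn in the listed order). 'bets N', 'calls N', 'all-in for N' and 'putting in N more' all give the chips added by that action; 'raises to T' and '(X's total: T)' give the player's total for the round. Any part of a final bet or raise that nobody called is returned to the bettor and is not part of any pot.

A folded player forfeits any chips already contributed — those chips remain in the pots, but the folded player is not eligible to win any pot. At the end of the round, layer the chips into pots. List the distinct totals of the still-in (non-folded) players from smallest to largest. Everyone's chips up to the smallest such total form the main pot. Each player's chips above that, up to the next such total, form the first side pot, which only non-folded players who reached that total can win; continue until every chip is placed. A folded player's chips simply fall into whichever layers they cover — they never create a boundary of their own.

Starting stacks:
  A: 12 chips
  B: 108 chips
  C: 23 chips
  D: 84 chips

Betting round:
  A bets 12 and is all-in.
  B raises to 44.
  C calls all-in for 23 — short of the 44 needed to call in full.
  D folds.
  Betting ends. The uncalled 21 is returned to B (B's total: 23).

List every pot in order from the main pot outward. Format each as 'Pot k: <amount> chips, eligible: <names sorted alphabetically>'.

Pot 1: 36 chips, eligible: A, B, C
Pot 2: 22 chips, eligible: B, C

Derivation:
Contributions (after 21 returned to B): A=12, B=23, C=23
Folded: D
Pot levels (distinct totals of non-folded players): 12, 23
Layer 1-12: 12 each from A, B, C = 12*3 = 36 chips; eligible A, B, C
Layer 13-23: 11 each from B, C = 11*2 = 22 chips; eligible B, C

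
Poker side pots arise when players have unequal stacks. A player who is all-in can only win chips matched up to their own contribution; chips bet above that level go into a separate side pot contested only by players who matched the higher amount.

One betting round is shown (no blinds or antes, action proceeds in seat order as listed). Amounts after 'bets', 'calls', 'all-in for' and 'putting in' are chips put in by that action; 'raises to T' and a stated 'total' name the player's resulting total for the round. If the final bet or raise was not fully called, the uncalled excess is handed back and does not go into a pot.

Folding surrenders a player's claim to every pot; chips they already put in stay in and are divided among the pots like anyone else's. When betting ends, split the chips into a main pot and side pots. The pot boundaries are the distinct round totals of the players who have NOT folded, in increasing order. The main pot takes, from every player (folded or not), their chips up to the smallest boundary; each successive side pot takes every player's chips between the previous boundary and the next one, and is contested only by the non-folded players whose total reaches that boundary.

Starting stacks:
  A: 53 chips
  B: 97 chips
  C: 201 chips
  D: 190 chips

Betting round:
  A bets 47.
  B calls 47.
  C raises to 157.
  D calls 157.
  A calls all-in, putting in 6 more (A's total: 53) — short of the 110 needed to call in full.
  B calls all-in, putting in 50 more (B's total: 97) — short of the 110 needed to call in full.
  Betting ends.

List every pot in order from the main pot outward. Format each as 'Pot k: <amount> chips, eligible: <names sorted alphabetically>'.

Pot 1: 212 chips, eligible: A, B, C, D
Pot 2: 132 chips, eligible: B, C, D
Pot 3: 120 chips, eligible: C, D

Derivation:
Contributions: A=53, B=97, C=157, D=157
Pot levels (distinct totals of non-folded players): 53, 97, 157
Layer 1-53: 53 each from A, B, C, D = 53*4 = 212 chips; eligible A, B, C, D
Layer 54-97: 44 each from B, C, D = 44*3 = 132 chips; eligible B, C, D
Layer 98-157: 60 each from C, D = 60*2 = 120 chips; eligible C, D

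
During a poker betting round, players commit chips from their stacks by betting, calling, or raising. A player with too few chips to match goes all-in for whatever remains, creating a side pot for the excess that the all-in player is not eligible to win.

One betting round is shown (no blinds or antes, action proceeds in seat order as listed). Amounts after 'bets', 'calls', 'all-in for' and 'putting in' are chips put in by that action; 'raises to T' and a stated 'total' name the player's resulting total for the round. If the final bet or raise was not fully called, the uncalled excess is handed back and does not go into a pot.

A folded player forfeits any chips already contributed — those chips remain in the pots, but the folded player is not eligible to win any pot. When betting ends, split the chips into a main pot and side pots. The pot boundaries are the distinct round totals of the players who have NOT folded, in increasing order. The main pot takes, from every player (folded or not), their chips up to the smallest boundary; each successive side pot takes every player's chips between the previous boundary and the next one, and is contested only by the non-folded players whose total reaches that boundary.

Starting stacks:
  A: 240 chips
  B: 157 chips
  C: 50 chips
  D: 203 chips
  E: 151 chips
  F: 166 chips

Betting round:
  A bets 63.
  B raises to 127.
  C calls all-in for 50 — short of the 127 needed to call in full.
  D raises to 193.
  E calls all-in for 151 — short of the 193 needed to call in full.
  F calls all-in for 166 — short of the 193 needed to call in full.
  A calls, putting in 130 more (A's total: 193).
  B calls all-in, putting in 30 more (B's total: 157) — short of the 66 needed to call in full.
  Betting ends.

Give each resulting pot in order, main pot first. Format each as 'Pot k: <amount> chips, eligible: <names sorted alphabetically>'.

Contributions: A=193, B=157, C=50, D=193, E=151, F=166
Pot levels (distinct totals of non-folded players): 50, 151, 157, 166, 193
Layer 1-50: 50 each from A, B, C, D, E, F = 50*6 = 300 chips; eligible A, B, C, D, E, F
Layer 51-151: 101 each from A, B, D, E, F = 101*5 = 505 chips; eligible A, B, D, E, F
Layer 152-157: 6 each from A, B, D, F = 6*4 = 24 chips; eligible A, B, D, F
Layer 158-166: 9 each from A, D, F = 9*3 = 27 chips; eligible A, D, F
Layer 167-193: 27 each from A, D = 27*2 = 54 chips; eligible A, D

Pot 1: 300 chips, eligible: A, B, C, D, E, F
Pot 2: 505 chips, eligible: A, B, D, E, F
Pot 3: 24 chips, eligible: A, B, D, F
Pot 4: 27 chips, eligible: A, D, F
Pot 5: 54 chips, eligible: A, D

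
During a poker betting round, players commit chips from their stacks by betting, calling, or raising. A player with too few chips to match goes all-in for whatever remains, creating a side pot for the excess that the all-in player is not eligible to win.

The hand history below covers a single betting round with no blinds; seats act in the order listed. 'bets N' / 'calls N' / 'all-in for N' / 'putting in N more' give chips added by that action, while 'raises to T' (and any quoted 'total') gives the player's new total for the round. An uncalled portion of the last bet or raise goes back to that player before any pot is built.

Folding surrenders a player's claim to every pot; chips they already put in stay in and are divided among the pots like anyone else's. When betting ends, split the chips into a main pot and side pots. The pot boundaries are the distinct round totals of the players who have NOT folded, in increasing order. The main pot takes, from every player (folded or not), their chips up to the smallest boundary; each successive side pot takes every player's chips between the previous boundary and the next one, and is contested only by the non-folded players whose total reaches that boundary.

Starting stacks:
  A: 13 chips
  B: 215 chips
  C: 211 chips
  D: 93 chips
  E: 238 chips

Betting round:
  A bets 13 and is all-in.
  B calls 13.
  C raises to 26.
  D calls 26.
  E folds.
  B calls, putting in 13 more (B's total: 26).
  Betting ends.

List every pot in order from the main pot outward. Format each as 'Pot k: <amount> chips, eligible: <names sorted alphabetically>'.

Pot 1: 52 chips, eligible: A, B, C, D
Pot 2: 39 chips, eligible: B, C, D

Derivation:
Contributions: A=13, B=26, C=26, D=26
Folded: E
Pot levels (distinct totals of non-folded players): 13, 26
Layer 1-13: 13 each from A, B, C, D = 13*4 = 52 chips; eligible A, B, C, D
Layer 14-26: 13 each from B, C, D = 13*3 = 39 chips; eligible B, C, D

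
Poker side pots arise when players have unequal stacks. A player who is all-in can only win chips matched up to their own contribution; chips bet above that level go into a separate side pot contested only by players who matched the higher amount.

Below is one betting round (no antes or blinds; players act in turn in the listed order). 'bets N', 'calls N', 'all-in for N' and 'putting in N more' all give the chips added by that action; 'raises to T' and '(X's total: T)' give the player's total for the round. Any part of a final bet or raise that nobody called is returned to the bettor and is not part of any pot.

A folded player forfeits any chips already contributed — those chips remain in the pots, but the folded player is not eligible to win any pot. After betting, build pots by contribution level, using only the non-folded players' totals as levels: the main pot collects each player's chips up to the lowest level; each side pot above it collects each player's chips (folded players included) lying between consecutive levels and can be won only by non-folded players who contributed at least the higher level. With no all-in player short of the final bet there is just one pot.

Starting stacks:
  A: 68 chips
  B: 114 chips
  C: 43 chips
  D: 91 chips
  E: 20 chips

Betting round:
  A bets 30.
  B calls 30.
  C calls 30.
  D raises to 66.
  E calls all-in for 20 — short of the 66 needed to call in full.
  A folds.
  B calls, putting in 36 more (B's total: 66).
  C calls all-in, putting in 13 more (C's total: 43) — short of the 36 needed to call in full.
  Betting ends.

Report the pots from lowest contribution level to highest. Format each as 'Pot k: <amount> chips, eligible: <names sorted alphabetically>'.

Contributions: A=30, B=66, C=43, D=66, E=20
Folded: A
Pot levels (distinct totals of non-folded players): 20, 43, 66
Layer 1-20: 20 each from A, B, C, D, E = 20*5 = 100 chips; eligible B, C, D, E
Layer 21-43: A 10 + B 23 + C 23 + D 23 = 79 chips; eligible B, C, D
Layer 44-66: 23 each from B, D = 23*2 = 46 chips; eligible B, D

Pot 1: 100 chips, eligible: B, C, D, E
Pot 2: 79 chips, eligible: B, C, D
Pot 3: 46 chips, eligible: B, D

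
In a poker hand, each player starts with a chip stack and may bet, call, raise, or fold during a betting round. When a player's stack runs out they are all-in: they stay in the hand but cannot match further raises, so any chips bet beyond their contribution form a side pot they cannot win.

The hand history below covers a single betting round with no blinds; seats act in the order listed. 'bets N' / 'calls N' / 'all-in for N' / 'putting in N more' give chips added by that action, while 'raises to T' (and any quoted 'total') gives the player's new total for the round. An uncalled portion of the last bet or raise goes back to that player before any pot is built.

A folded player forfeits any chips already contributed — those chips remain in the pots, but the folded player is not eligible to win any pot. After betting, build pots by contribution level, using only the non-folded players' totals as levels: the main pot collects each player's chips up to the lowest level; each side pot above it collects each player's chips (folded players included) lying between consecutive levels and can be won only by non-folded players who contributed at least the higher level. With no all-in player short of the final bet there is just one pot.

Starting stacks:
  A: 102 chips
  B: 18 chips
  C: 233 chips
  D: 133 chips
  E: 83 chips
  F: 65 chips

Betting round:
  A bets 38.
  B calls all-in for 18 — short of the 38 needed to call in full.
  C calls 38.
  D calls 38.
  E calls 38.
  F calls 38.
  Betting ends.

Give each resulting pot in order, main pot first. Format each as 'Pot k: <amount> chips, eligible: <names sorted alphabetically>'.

Pot 1: 108 chips, eligible: A, B, C, D, E, F
Pot 2: 100 chips, eligible: A, C, D, E, F

Derivation:
Contributions: A=38, B=18, C=38, D=38, E=38, F=38
Pot levels (distinct totals of non-folded players): 18, 38
Layer 1-18: 18 each from A, B, C, D, E, F = 18*6 = 108 chips; eligible A, B, C, D, E, F
Layer 19-38: 20 each from A, C, D, E, F = 20*5 = 100 chips; eligible A, C, D, E, F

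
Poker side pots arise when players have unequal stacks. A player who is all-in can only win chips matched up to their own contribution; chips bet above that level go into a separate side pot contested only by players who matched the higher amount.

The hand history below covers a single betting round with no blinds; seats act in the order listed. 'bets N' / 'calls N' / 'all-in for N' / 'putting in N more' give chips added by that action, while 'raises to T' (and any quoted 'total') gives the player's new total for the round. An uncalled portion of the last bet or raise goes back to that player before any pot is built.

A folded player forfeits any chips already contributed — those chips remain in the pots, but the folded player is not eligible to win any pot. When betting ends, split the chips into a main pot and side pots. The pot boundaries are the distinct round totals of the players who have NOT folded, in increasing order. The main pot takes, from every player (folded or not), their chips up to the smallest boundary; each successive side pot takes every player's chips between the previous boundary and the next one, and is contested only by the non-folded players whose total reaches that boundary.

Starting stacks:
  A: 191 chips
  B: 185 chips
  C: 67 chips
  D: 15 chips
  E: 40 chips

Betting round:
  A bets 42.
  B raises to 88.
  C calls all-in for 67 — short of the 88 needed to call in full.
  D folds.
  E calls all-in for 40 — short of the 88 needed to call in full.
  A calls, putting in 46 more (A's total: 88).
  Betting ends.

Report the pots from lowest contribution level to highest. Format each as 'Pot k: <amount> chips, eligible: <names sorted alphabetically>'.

Contributions: A=88, B=88, C=67, E=40
Folded: D
Pot levels (distinct totals of non-folded players): 40, 67, 88
Layer 1-40: 40 each from A, B, C, E = 40*4 = 160 chips; eligible A, B, C, E
Layer 41-67: 27 each from A, B, C = 27*3 = 81 chips; eligible A, B, C
Layer 68-88: 21 each from A, B = 21*2 = 42 chips; eligible A, B

Pot 1: 160 chips, eligible: A, B, C, E
Pot 2: 81 chips, eligible: A, B, C
Pot 3: 42 chips, eligible: A, B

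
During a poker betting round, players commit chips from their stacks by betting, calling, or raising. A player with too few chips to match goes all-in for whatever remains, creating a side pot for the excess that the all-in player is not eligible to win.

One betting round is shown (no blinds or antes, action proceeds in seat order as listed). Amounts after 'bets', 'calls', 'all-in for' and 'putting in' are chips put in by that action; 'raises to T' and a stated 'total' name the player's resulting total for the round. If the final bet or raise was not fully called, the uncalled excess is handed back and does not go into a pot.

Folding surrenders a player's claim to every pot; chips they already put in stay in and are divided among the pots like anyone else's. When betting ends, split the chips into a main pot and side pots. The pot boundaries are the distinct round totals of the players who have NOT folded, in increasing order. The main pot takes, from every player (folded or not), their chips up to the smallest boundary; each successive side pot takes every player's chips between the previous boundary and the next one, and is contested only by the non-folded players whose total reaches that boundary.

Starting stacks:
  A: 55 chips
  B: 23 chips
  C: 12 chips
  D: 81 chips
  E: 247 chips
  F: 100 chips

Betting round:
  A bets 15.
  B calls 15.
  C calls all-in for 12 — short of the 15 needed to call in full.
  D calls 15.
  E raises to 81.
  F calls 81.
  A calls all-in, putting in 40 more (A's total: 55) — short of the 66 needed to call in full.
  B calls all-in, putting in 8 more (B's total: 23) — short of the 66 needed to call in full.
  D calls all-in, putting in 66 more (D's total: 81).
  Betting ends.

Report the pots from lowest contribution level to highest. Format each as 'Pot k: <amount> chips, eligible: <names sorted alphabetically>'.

Pot 1: 72 chips, eligible: A, B, C, D, E, F
Pot 2: 55 chips, eligible: A, B, D, E, F
Pot 3: 128 chips, eligible: A, D, E, F
Pot 4: 78 chips, eligible: D, E, F

Derivation:
Contributions: A=55, B=23, C=12, D=81, E=81, F=81
Pot levels (distinct totals of non-folded players): 12, 23, 55, 81
Layer 1-12: 12 each from A, B, C, D, E, F = 12*6 = 72 chips; eligible A, B, C, D, E, F
Layer 13-23: 11 each from A, B, D, E, F = 11*5 = 55 chips; eligible A, B, D, E, F
Layer 24-55: 32 each from A, D, E, F = 32*4 = 128 chips; eligible A, D, E, F
Layer 56-81: 26 each from D, E, F = 26*3 = 78 chips; eligible D, E, F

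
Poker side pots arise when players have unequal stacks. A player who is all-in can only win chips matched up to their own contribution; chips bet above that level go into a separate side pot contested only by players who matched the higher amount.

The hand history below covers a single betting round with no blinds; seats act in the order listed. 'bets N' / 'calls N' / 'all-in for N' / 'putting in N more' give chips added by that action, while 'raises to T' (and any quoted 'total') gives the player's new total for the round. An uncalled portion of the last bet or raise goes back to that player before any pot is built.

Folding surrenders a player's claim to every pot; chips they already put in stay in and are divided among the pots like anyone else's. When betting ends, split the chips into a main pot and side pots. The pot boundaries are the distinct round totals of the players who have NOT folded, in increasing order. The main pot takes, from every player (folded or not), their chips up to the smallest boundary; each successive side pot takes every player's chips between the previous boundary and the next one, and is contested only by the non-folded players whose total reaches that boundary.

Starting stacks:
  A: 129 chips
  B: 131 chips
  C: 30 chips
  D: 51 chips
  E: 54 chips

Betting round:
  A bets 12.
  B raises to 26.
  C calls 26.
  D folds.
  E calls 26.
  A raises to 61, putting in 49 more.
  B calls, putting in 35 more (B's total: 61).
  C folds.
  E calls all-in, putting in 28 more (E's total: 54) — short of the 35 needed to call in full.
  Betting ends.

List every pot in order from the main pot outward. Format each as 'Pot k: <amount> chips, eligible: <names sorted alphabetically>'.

Contributions: A=61, B=61, C=26, E=54
Folded: C, D
Pot levels (distinct totals of non-folded players): 54, 61
Layer 1-54: A 54 + B 54 + C 26 + E 54 = 188 chips; eligible A, B, E
Layer 55-61: 7 each from A, B = 7*2 = 14 chips; eligible A, B

Pot 1: 188 chips, eligible: A, B, E
Pot 2: 14 chips, eligible: A, B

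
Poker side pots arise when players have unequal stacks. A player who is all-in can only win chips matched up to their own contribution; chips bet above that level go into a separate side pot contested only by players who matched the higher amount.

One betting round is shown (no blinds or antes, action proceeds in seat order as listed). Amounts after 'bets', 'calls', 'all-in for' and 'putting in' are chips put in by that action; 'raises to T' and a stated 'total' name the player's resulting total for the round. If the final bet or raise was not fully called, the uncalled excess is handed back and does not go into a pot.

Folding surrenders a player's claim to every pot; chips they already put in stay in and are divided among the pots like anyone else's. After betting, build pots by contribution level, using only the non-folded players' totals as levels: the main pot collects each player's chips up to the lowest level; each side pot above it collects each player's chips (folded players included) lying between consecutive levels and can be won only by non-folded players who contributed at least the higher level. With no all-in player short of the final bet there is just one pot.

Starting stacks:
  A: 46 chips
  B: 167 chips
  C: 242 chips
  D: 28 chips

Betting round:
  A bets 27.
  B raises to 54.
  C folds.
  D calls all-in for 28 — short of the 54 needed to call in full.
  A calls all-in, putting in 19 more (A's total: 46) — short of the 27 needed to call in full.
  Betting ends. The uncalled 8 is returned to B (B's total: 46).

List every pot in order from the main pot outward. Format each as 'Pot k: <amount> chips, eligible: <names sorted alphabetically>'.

Contributions (after 8 returned to B): A=46, B=46, D=28
Folded: C
Pot levels (distinct totals of non-folded players): 28, 46
Layer 1-28: 28 each from A, B, D = 28*3 = 84 chips; eligible A, B, D
Layer 29-46: 18 each from A, B = 18*2 = 36 chips; eligible A, B

Pot 1: 84 chips, eligible: A, B, D
Pot 2: 36 chips, eligible: A, B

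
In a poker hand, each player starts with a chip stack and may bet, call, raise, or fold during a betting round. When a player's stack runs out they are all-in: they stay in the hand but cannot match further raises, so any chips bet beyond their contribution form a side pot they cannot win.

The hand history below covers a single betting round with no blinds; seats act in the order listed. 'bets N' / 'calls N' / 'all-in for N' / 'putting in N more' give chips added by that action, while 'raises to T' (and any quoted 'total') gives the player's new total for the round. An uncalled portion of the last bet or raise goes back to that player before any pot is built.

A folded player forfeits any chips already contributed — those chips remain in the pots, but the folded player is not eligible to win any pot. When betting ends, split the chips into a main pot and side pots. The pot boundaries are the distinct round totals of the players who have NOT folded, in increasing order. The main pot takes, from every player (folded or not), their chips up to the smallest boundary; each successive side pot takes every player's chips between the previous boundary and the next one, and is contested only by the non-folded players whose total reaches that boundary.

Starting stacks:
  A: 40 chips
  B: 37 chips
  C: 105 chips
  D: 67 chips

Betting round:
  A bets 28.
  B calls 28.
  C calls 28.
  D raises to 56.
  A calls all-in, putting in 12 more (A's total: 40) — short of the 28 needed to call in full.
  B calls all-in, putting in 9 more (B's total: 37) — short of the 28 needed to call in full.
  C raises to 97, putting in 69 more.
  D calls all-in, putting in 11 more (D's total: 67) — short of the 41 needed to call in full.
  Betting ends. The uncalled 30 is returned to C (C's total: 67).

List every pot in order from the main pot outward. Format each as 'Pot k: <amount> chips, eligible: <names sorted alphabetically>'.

Contributions (after 30 returned to C): A=40, B=37, C=67, D=67
Pot levels (distinct totals of non-folded players): 37, 40, 67
Layer 1-37: 37 each from A, B, C, D = 37*4 = 148 chips; eligible A, B, C, D
Layer 38-40: 3 each from A, C, D = 3*3 = 9 chips; eligible A, C, D
Layer 41-67: 27 each from C, D = 27*2 = 54 chips; eligible C, D

Pot 1: 148 chips, eligible: A, B, C, D
Pot 2: 9 chips, eligible: A, C, D
Pot 3: 54 chips, eligible: C, D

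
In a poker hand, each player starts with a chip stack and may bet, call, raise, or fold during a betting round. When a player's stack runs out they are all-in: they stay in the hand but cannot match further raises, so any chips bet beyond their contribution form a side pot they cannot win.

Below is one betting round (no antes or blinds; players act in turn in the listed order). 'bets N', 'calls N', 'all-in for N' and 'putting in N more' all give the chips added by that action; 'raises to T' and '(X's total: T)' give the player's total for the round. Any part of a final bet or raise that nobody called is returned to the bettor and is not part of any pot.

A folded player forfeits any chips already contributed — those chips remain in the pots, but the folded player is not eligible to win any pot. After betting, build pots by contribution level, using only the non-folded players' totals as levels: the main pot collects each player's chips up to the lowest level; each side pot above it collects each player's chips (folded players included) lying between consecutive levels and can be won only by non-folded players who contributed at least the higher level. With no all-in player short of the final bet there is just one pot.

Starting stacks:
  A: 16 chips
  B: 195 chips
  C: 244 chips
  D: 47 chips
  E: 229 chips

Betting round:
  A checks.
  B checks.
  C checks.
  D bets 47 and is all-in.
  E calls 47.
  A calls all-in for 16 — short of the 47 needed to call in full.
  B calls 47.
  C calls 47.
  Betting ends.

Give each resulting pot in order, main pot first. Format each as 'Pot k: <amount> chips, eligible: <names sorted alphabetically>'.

Pot 1: 80 chips, eligible: A, B, C, D, E
Pot 2: 124 chips, eligible: B, C, D, E

Derivation:
Contributions: A=16, B=47, C=47, D=47, E=47
Pot levels (distinct totals of non-folded players): 16, 47
Layer 1-16: 16 each from A, B, C, D, E = 16*5 = 80 chips; eligible A, B, C, D, E
Layer 17-47: 31 each from B, C, D, E = 31*4 = 124 chips; eligible B, C, D, E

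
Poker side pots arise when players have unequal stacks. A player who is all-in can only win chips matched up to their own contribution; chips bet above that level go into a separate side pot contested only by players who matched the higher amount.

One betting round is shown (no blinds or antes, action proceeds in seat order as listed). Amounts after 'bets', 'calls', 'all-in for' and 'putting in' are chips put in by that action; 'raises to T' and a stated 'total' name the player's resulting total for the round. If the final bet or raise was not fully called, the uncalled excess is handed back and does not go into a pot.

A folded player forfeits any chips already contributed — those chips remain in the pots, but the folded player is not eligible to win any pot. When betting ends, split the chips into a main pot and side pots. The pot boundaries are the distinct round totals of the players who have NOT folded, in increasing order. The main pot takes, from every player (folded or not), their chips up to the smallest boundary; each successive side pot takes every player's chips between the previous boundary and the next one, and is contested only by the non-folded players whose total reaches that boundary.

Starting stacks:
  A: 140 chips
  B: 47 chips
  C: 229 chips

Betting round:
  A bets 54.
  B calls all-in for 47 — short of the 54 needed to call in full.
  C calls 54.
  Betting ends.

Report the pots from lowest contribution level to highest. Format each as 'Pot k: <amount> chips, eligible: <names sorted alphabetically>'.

Pot 1: 141 chips, eligible: A, B, C
Pot 2: 14 chips, eligible: A, C

Derivation:
Contributions: A=54, B=47, C=54
Pot levels (distinct totals of non-folded players): 47, 54
Layer 1-47: 47 each from A, B, C = 47*3 = 141 chips; eligible A, B, C
Layer 48-54: 7 each from A, C = 7*2 = 14 chips; eligible A, C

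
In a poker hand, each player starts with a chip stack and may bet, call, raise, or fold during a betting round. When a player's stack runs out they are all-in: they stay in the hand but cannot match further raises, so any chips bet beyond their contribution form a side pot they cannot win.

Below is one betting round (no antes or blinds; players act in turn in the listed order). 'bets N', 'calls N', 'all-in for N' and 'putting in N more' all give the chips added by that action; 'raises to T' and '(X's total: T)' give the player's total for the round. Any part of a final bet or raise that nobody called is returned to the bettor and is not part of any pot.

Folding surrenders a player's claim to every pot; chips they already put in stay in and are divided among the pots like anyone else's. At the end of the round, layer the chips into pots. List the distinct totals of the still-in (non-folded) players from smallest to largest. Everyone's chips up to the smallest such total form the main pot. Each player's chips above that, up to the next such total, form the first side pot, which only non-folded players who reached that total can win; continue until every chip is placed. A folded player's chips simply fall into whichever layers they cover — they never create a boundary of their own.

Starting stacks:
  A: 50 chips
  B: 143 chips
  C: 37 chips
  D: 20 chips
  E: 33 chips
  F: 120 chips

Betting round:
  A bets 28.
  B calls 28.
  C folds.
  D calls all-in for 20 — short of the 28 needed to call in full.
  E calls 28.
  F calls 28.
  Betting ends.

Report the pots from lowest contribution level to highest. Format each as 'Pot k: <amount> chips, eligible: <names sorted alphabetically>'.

Contributions: A=28, B=28, D=20, E=28, F=28
Folded: C
Pot levels (distinct totals of non-folded players): 20, 28
Layer 1-20: 20 each from A, B, D, E, F = 20*5 = 100 chips; eligible A, B, D, E, F
Layer 21-28: 8 each from A, B, E, F = 8*4 = 32 chips; eligible A, B, E, F

Pot 1: 100 chips, eligible: A, B, D, E, F
Pot 2: 32 chips, eligible: A, B, E, F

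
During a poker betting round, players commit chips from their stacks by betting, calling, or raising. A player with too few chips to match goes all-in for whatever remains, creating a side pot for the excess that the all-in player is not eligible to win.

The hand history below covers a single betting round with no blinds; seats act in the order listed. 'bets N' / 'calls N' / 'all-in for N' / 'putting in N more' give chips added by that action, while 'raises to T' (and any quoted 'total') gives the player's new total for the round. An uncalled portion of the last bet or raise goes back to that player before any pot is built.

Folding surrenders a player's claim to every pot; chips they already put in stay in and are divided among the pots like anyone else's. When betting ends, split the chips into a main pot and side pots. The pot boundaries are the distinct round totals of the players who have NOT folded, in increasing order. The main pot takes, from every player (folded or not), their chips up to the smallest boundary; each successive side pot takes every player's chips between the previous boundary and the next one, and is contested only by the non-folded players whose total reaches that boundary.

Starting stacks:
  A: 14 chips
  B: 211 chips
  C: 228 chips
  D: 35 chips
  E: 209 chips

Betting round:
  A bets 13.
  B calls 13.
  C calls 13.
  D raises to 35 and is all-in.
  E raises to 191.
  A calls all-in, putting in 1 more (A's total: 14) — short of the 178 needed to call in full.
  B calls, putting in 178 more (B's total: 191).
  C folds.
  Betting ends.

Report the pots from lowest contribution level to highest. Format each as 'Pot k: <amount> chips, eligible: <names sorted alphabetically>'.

Contributions: A=14, B=191, C=13, D=35, E=191
Folded: C
Pot levels (distinct totals of non-folded players): 14, 35, 191
Layer 1-14: A 14 + B 14 + C 13 + D 14 + E 14 = 69 chips; eligible A, B, D, E
Layer 15-35: 21 each from B, D, E = 21*3 = 63 chips; eligible B, D, E
Layer 36-191: 156 each from B, E = 156*2 = 312 chips; eligible B, E

Pot 1: 69 chips, eligible: A, B, D, E
Pot 2: 63 chips, eligible: B, D, E
Pot 3: 312 chips, eligible: B, E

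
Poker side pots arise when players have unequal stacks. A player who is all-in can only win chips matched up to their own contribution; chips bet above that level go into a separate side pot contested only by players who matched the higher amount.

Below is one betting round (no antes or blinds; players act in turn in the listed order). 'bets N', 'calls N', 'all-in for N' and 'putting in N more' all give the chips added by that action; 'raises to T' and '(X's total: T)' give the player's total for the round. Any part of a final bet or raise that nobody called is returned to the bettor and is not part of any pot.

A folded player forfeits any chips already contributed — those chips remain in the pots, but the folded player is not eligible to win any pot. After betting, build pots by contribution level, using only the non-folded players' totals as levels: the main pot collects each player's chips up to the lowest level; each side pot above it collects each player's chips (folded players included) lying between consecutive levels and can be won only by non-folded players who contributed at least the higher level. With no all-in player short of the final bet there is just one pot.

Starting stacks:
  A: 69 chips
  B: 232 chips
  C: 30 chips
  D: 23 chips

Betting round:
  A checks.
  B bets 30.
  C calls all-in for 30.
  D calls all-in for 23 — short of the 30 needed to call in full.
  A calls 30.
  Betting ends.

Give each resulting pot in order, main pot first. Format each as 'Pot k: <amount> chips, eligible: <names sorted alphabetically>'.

Pot 1: 92 chips, eligible: A, B, C, D
Pot 2: 21 chips, eligible: A, B, C

Derivation:
Contributions: A=30, B=30, C=30, D=23
Pot levels (distinct totals of non-folded players): 23, 30
Layer 1-23: 23 each from A, B, C, D = 23*4 = 92 chips; eligible A, B, C, D
Layer 24-30: 7 each from A, B, C = 7*3 = 21 chips; eligible A, B, C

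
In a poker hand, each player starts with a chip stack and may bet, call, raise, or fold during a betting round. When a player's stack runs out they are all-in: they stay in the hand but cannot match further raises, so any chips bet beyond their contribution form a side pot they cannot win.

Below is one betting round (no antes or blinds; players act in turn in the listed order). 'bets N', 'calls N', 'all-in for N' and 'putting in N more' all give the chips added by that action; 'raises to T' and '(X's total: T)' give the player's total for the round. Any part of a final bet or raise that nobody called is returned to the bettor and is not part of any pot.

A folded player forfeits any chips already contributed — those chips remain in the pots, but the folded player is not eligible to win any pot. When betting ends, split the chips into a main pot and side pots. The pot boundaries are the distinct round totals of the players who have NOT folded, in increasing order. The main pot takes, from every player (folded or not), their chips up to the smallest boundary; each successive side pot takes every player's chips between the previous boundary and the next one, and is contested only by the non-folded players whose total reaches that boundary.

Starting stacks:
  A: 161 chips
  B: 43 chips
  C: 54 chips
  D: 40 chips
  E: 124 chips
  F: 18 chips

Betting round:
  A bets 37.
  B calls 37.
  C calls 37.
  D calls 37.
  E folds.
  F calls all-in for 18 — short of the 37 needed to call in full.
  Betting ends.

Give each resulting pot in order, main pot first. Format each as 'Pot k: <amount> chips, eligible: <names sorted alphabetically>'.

Pot 1: 90 chips, eligible: A, B, C, D, F
Pot 2: 76 chips, eligible: A, B, C, D

Derivation:
Contributions: A=37, B=37, C=37, D=37, F=18
Folded: E
Pot levels (distinct totals of non-folded players): 18, 37
Layer 1-18: 18 each from A, B, C, D, F = 18*5 = 90 chips; eligible A, B, C, D, F
Layer 19-37: 19 each from A, B, C, D = 19*4 = 76 chips; eligible A, B, C, D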